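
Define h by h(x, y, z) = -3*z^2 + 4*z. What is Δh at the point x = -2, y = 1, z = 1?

-6

∂²h/∂x² = 0
∂²h/∂y² = 0
∂²h/∂z² = -6
∇²h = -6
At (-2, 1, 1): -6.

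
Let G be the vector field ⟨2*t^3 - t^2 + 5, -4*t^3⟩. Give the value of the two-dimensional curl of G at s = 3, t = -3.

∂G₂/∂s = 0
∂G₁/∂t = 6*t^2 - 2*t
Scalar curl = -6*t^2 + 2*t
At (3, -3): -60.

-60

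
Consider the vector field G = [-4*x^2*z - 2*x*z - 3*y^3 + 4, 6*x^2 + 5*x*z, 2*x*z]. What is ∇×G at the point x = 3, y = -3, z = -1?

(∇×G)₁ = ∂G₃/∂y − ∂G₂/∂z = -5*x
(∇×G)₂ = ∂G₁/∂z − ∂G₃/∂x = -4*x^2 - 2*x - 2*z
(∇×G)₃ = ∂G₂/∂x − ∂G₁/∂y = 12*x + 9*y^2 + 5*z
∇×G = (-5*x, -4*x^2 - 2*x - 2*z, 12*x + 9*y^2 + 5*z)
At (3, -3, -1): (-15, -40, 112).

(-15, -40, 112)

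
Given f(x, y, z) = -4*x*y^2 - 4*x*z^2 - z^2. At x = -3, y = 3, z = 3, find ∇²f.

∂²f/∂x² = 0
∂²f/∂y² = -8*x
∂²f/∂z² = -2*(4*x + 1)
∇²f = -16*x - 2
At (-3, 3, 3): 46.

46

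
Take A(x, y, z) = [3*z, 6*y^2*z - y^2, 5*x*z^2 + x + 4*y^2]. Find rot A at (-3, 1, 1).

(2, -3, 0)

(∇×A)₁ = ∂A₃/∂y − ∂A₂/∂z = -6*y^2 + 8*y
(∇×A)₂ = ∂A₁/∂z − ∂A₃/∂x = -5*z^2 + 2
(∇×A)₃ = ∂A₂/∂x − ∂A₁/∂y = 0
∇×A = (-6*y^2 + 8*y, -5*z^2 + 2, 0)
At (-3, 1, 1): (2, -3, 0).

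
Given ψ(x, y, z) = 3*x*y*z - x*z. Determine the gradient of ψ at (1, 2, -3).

(-15, -9, 5)

∂ψ/∂x = 3*y*z - z
∂ψ/∂y = 3*x*z
∂ψ/∂z = 3*x*y - x
∇ψ = (3*y*z - z, 3*x*z, 3*x*y - x)
At (1, 2, -3): (-15, -9, 5).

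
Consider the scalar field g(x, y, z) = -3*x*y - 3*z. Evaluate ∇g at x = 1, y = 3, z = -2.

(-9, -3, -3)

∂g/∂x = -3*y
∂g/∂y = -3*x
∂g/∂z = -3
∇g = (-3*y, -3*x, -3)
At (1, 3, -2): (-9, -3, -3).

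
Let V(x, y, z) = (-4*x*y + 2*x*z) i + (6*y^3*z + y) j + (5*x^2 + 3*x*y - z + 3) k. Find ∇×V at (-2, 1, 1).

(∇×V)₁ = ∂V₃/∂y − ∂V₂/∂z = 3*x - 6*y^3
(∇×V)₂ = ∂V₁/∂z − ∂V₃/∂x = -8*x - 3*y
(∇×V)₃ = ∂V₂/∂x − ∂V₁/∂y = 4*x
∇×V = (3*x - 6*y^3, -8*x - 3*y, 4*x)
At (-2, 1, 1): (-12, 13, -8).

(-12, 13, -8)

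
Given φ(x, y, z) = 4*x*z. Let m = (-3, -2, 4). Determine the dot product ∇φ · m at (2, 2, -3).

68

∂φ/∂x = 4*z
∂φ/∂y = 0
∂φ/∂z = 4*x
∇φ at (2, 2, -3) = (-12, 0, 8)
∇φ · m = (-12)(-3) + (0)(-2) + (8)(4) = 68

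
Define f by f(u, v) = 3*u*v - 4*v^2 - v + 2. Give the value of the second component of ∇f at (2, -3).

(∇f)_2 = ∂f/∂v = 3*u - 8*v - 1
At (2, -3): 29.

29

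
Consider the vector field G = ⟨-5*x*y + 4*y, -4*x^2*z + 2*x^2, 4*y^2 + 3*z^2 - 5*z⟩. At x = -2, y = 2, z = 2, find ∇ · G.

∂G₁/∂x = -5*y
∂G₂/∂y = 0
∂G₃/∂z = 6*z - 5
∇·G = -5*y + 6*z - 5
At (-2, 2, 2): -3.

-3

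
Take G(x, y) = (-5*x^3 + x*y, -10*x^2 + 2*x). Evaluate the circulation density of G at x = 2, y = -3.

∂G₂/∂x = -20*x + 2
∂G₁/∂y = x
Scalar curl = -21*x + 2
At (2, -3): -40.

-40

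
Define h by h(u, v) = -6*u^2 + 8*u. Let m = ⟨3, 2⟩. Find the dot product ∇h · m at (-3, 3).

∂h/∂u = -12*u + 8
∂h/∂v = 0
∇h at (-3, 3) = (44, 0)
∇h · m = (44)(3) + (0)(2) = 132

132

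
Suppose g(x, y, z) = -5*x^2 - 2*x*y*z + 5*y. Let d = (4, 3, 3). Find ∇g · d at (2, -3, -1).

-41

∂g/∂x = -10*x - 2*y*z
∂g/∂y = -2*x*z + 5
∂g/∂z = -2*x*y
∇g at (2, -3, -1) = (-26, 9, 12)
∇g · d = (-26)(4) + (9)(3) + (12)(3) = -41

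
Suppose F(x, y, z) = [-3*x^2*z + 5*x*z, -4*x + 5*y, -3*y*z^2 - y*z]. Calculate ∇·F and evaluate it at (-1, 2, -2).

5

∂F₁/∂x = -6*x*z + 5*z
∂F₂/∂y = 5
∂F₃/∂z = -6*y*z - y
∇·F = -6*x*z - 6*y*z - y + 5*z + 5
At (-1, 2, -2): 5.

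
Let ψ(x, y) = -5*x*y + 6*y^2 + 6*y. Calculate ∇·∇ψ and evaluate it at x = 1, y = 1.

∂²ψ/∂x² = 0
∂²ψ/∂y² = 12
∇²ψ = 12
At (1, 1): 12.

12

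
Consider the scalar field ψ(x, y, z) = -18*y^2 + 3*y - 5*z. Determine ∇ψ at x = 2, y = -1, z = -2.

∂ψ/∂x = 0
∂ψ/∂y = -36*y + 3
∂ψ/∂z = -5
∇ψ = (0, -36*y + 3, -5)
At (2, -1, -2): (0, 39, -5).

(0, 39, -5)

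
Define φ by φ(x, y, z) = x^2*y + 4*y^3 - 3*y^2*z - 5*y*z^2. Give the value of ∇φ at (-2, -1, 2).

(4, 8, 17)

∂φ/∂x = 2*x*y
∂φ/∂y = x^2 + 12*y^2 - 6*y*z - 5*z^2
∂φ/∂z = -3*y^2 - 10*y*z
∇φ = (2*x*y, x^2 + 12*y^2 - 6*y*z - 5*z^2, -3*y^2 - 10*y*z)
At (-2, -1, 2): (4, 8, 17).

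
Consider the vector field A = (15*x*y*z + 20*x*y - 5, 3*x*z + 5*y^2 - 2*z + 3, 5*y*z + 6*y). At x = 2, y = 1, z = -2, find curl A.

(-8, 30, 14)

(∇×A)₁ = ∂A₃/∂y − ∂A₂/∂z = -3*x + 5*z + 8
(∇×A)₂ = ∂A₁/∂z − ∂A₃/∂x = 15*x*y
(∇×A)₃ = ∂A₂/∂x − ∂A₁/∂y = -15*x*z - 20*x + 3*z
∇×A = (-3*x + 5*z + 8, 15*x*y, -15*x*z - 20*x + 3*z)
At (2, 1, -2): (-8, 30, 14).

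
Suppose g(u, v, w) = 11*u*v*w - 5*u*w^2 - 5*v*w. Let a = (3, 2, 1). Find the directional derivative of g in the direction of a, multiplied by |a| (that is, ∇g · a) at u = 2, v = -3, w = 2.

-281

∂g/∂u = 11*v*w - 5*w^2
∂g/∂v = 11*u*w - 5*w
∂g/∂w = 11*u*v - 10*u*w - 5*v
∇g at (2, -3, 2) = (-86, 34, -91)
∇g · a = (-86)(3) + (34)(2) + (-91)(1) = -281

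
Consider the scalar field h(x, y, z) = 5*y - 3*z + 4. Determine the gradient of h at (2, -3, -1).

∂h/∂x = 0
∂h/∂y = 5
∂h/∂z = -3
∇h = (0, 5, -3)
At (2, -3, -1): (0, 5, -3).

(0, 5, -3)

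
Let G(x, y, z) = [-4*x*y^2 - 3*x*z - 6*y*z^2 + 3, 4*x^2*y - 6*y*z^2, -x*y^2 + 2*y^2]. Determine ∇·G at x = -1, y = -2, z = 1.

-21

∂G₁/∂x = -4*y^2 - 3*z
∂G₂/∂y = 4*x^2 - 6*z^2
∂G₃/∂z = 0
∇·G = 4*x^2 - 4*y^2 - 6*z^2 - 3*z
At (-1, -2, 1): -21.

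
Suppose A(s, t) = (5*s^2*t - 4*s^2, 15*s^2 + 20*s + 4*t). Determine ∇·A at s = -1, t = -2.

∂A₁/∂s = 10*s*t - 8*s
∂A₂/∂t = 4
∇·A = 10*s*t - 8*s + 4
At (-1, -2): 32.

32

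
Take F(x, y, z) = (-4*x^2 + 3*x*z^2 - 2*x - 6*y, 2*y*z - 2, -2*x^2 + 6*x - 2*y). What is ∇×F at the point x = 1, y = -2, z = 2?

(2, 10, 6)

(∇×F)₁ = ∂F₃/∂y − ∂F₂/∂z = -2*y - 2
(∇×F)₂ = ∂F₁/∂z − ∂F₃/∂x = 6*x*z + 4*x - 6
(∇×F)₃ = ∂F₂/∂x − ∂F₁/∂y = 6
∇×F = (-2*y - 2, 6*x*z + 4*x - 6, 6)
At (1, -2, 2): (2, 10, 6).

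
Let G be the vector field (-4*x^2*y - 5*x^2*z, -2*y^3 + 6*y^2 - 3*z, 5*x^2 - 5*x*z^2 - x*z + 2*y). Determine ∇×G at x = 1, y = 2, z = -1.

(∇×G)₁ = ∂G₃/∂y − ∂G₂/∂z = 5
(∇×G)₂ = ∂G₁/∂z − ∂G₃/∂x = -5*x^2 - 10*x + 5*z^2 + z
(∇×G)₃ = ∂G₂/∂x − ∂G₁/∂y = 4*x^2
∇×G = (5, -5*x^2 - 10*x + 5*z^2 + z, 4*x^2)
At (1, 2, -1): (5, -11, 4).

(5, -11, 4)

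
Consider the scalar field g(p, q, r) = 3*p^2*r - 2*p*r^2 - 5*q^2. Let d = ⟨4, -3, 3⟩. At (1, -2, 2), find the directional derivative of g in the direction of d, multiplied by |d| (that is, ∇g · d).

-59

∂g/∂p = 6*p*r - 2*r^2
∂g/∂q = -10*q
∂g/∂r = 3*p^2 - 4*p*r
∇g at (1, -2, 2) = (4, 20, -5)
∇g · d = (4)(4) + (20)(-3) + (-5)(3) = -59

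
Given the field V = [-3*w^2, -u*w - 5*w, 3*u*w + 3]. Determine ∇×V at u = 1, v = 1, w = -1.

(∇×V)₁ = ∂V₃/∂v − ∂V₂/∂w = u + 5
(∇×V)₂ = ∂V₁/∂w − ∂V₃/∂u = -9*w
(∇×V)₃ = ∂V₂/∂u − ∂V₁/∂v = -w
∇×V = (u + 5, -9*w, -w)
At (1, 1, -1): (6, 9, 1).

(6, 9, 1)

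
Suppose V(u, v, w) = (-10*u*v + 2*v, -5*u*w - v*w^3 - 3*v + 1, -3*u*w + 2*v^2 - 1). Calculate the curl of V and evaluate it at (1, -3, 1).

(∇×V)₁ = ∂V₃/∂v − ∂V₂/∂w = 5*u + 3*v*w^2 + 4*v
(∇×V)₂ = ∂V₁/∂w − ∂V₃/∂u = 3*w
(∇×V)₃ = ∂V₂/∂u − ∂V₁/∂v = 10*u - 5*w - 2
∇×V = (5*u + 3*v*w^2 + 4*v, 3*w, 10*u - 5*w - 2)
At (1, -3, 1): (-16, 3, 3).

(-16, 3, 3)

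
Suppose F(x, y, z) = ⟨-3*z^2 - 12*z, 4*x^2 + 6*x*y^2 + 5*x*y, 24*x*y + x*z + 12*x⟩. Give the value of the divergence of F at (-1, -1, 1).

∂F₁/∂x = 0
∂F₂/∂y = 12*x*y + 5*x
∂F₃/∂z = x
∇·F = 12*x*y + 6*x
At (-1, -1, 1): 6.

6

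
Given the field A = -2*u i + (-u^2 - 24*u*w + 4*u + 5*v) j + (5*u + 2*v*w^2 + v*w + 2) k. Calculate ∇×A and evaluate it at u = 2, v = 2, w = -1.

(∇×A)₁ = ∂A₃/∂v − ∂A₂/∂w = 24*u + 2*w^2 + w
(∇×A)₂ = ∂A₁/∂w − ∂A₃/∂u = -5
(∇×A)₃ = ∂A₂/∂u − ∂A₁/∂v = -2*u - 24*w + 4
∇×A = (24*u + 2*w^2 + w, -5, -2*u - 24*w + 4)
At (2, 2, -1): (49, -5, 24).

(49, -5, 24)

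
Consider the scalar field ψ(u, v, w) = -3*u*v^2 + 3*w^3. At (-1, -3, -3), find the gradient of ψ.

∂ψ/∂u = -3*v^2
∂ψ/∂v = -6*u*v
∂ψ/∂w = 9*w^2
∇ψ = (-3*v^2, -6*u*v, 9*w^2)
At (-1, -3, -3): (-27, -18, 81).

(-27, -18, 81)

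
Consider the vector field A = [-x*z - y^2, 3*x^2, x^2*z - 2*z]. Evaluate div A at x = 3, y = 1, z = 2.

5

∂A₁/∂x = -z
∂A₂/∂y = 0
∂A₃/∂z = x^2 - 2
∇·A = x^2 - z - 2
At (3, 1, 2): 5.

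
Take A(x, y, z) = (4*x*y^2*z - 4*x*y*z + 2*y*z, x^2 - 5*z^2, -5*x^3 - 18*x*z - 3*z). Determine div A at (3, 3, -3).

∂A₁/∂x = 4*y^2*z - 4*y*z
∂A₂/∂y = 0
∂A₃/∂z = -18*x - 3
∇·A = -18*x + 4*y^2*z - 4*y*z - 3
At (3, 3, -3): -129.

-129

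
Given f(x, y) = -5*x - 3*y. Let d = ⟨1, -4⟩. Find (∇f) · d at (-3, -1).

∂f/∂x = -5
∂f/∂y = -3
∇f at (-3, -1) = (-5, -3)
∇f · d = (-5)(1) + (-3)(-4) = 7

7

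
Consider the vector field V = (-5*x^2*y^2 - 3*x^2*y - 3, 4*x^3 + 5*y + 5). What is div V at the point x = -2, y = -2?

61

∂V₁/∂x = -10*x*y^2 - 6*x*y
∂V₂/∂y = 5
∇·V = -10*x*y^2 - 6*x*y + 5
At (-2, -2): 61.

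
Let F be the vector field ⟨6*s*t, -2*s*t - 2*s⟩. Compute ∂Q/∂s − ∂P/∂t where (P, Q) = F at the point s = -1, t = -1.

∂F₂/∂s = -2*t - 2
∂F₁/∂t = 6*s
Scalar curl = -6*s - 2*t - 2
At (-1, -1): 6.

6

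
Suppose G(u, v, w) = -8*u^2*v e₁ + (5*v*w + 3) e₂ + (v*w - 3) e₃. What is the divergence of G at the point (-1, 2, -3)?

19

∂G₁/∂u = -16*u*v
∂G₂/∂v = 5*w
∂G₃/∂w = v
∇·G = -16*u*v + v + 5*w
At (-1, 2, -3): 19.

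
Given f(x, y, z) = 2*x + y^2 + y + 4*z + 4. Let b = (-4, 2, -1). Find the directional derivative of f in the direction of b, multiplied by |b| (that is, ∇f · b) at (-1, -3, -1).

∂f/∂x = 2
∂f/∂y = 2*y + 1
∂f/∂z = 4
∇f at (-1, -3, -1) = (2, -5, 4)
∇f · b = (2)(-4) + (-5)(2) + (4)(-1) = -22

-22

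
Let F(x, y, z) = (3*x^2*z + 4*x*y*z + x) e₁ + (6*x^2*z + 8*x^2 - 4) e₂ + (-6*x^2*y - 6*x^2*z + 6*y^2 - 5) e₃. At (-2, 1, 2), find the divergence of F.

∂F₁/∂x = 6*x*z + 4*y*z + 1
∂F₂/∂y = 0
∂F₃/∂z = -6*x^2
∇·F = -6*x^2 + 6*x*z + 4*y*z + 1
At (-2, 1, 2): -39.

-39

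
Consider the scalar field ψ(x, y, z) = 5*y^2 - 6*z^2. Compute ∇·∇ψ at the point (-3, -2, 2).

-2

∂²ψ/∂x² = 0
∂²ψ/∂y² = 10
∂²ψ/∂z² = -12
∇²ψ = -2
At (-3, -2, 2): -2.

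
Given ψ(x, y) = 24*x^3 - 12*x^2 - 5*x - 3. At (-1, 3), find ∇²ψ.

-168

∂²ψ/∂x² = 24*(6*x - 1)
∂²ψ/∂y² = 0
∇²ψ = 144*x - 24
At (-1, 3): -168.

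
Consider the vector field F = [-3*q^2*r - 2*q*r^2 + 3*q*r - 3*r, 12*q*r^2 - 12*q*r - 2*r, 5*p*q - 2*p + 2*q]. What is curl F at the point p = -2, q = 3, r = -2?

(∇×F)₁ = ∂F₃/∂q − ∂F₂/∂r = 5*p - 24*q*r + 12*q + 4
(∇×F)₂ = ∂F₁/∂r − ∂F₃/∂p = -3*q^2 - 4*q*r - 2*q - 1
(∇×F)₃ = ∂F₂/∂p − ∂F₁/∂q = 6*q*r + 2*r^2 - 3*r
∇×F = (5*p - 24*q*r + 12*q + 4, -3*q^2 - 4*q*r - 2*q - 1, 6*q*r + 2*r^2 - 3*r)
At (-2, 3, -2): (174, -10, -22).

(174, -10, -22)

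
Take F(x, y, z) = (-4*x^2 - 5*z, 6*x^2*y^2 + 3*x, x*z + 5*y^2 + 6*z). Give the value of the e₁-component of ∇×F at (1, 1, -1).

10

(∇×F)_1 = ∂F₃/∂y − ∂F₂/∂z
= 10*y − (0)
= 10*y
At (1, 1, -1): 10.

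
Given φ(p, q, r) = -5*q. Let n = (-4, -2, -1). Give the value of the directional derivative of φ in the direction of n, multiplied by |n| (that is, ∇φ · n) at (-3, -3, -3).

10

∂φ/∂p = 0
∂φ/∂q = -5
∂φ/∂r = 0
∇φ at (-3, -3, -3) = (0, -5, 0)
∇φ · n = (0)(-4) + (-5)(-2) + (0)(-1) = 10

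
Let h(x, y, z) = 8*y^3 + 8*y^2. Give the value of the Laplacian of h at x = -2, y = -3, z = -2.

∂²h/∂x² = 0
∂²h/∂y² = 16*(3*y + 1)
∂²h/∂z² = 0
∇²h = 48*y + 16
At (-2, -3, -2): -128.

-128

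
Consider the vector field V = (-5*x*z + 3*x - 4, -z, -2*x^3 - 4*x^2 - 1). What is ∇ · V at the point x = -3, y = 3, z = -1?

∂V₁/∂x = -5*z + 3
∂V₂/∂y = 0
∂V₃/∂z = 0
∇·V = -5*z + 3
At (-3, 3, -1): 8.

8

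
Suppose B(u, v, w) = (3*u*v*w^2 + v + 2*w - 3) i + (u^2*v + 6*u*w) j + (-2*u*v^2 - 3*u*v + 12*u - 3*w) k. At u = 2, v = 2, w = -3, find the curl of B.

(∇×B)₁ = ∂B₃/∂v − ∂B₂/∂w = -4*u*v - 9*u
(∇×B)₂ = ∂B₁/∂w − ∂B₃/∂u = 6*u*v*w + 2*v^2 + 3*v - 10
(∇×B)₃ = ∂B₂/∂u − ∂B₁/∂v = 2*u*v - 3*u*w^2 + 6*w - 1
∇×B = (-4*u*v - 9*u, 6*u*v*w + 2*v^2 + 3*v - 10, 2*u*v - 3*u*w^2 + 6*w - 1)
At (2, 2, -3): (-34, -68, -65).

(-34, -68, -65)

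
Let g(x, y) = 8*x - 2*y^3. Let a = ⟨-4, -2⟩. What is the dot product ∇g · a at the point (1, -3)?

76

∂g/∂x = 8
∂g/∂y = -6*y^2
∇g at (1, -3) = (8, -54)
∇g · a = (8)(-4) + (-54)(-2) = 76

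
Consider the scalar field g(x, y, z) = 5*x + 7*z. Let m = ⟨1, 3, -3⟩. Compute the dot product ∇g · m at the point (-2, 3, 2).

∂g/∂x = 5
∂g/∂y = 0
∂g/∂z = 7
∇g at (-2, 3, 2) = (5, 0, 7)
∇g · m = (5)(1) + (0)(3) + (7)(-3) = -16

-16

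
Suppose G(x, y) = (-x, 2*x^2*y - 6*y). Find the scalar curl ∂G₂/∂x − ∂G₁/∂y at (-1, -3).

12

∂G₂/∂x = 4*x*y
∂G₁/∂y = 0
Scalar curl = 4*x*y
At (-1, -3): 12.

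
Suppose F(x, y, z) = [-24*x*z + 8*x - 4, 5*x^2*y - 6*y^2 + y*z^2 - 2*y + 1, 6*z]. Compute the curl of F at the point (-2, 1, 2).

(∇×F)₁ = ∂F₃/∂y − ∂F₂/∂z = -2*y*z
(∇×F)₂ = ∂F₁/∂z − ∂F₃/∂x = -24*x
(∇×F)₃ = ∂F₂/∂x − ∂F₁/∂y = 10*x*y
∇×F = (-2*y*z, -24*x, 10*x*y)
At (-2, 1, 2): (-4, 48, -20).

(-4, 48, -20)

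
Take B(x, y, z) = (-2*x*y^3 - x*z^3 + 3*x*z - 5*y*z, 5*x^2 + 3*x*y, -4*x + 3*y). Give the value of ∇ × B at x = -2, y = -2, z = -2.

(3, 32, -84)

(∇×B)₁ = ∂B₃/∂y − ∂B₂/∂z = 3
(∇×B)₂ = ∂B₁/∂z − ∂B₃/∂x = -3*x*z^2 + 3*x - 5*y + 4
(∇×B)₃ = ∂B₂/∂x − ∂B₁/∂y = 6*x*y^2 + 10*x + 3*y + 5*z
∇×B = (3, -3*x*z^2 + 3*x - 5*y + 4, 6*x*y^2 + 10*x + 3*y + 5*z)
At (-2, -2, -2): (3, 32, -84).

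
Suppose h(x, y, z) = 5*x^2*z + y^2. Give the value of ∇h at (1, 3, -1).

∂h/∂x = 10*x*z
∂h/∂y = 2*y
∂h/∂z = 5*x^2
∇h = (10*x*z, 2*y, 5*x^2)
At (1, 3, -1): (-10, 6, 5).

(-10, 6, 5)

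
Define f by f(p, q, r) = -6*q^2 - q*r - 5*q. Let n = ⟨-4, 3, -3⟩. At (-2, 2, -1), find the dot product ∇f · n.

∂f/∂p = 0
∂f/∂q = -12*q - r - 5
∂f/∂r = -q
∇f at (-2, 2, -1) = (0, -28, -2)
∇f · n = (0)(-4) + (-28)(3) + (-2)(-3) = -78

-78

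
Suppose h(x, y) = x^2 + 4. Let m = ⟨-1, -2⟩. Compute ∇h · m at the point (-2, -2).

4

∂h/∂x = 2*x
∂h/∂y = 0
∇h at (-2, -2) = (-4, 0)
∇h · m = (-4)(-1) + (0)(-2) = 4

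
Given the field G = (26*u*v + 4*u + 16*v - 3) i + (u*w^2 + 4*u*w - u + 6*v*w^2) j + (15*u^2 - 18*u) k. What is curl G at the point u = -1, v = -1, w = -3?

(-38, 48, 6)

(∇×G)₁ = ∂G₃/∂v − ∂G₂/∂w = -2*u*w - 4*u - 12*v*w
(∇×G)₂ = ∂G₁/∂w − ∂G₃/∂u = -30*u + 18
(∇×G)₃ = ∂G₂/∂u − ∂G₁/∂v = -26*u + w^2 + 4*w - 17
∇×G = (-2*u*w - 4*u - 12*v*w, -30*u + 18, -26*u + w^2 + 4*w - 17)
At (-1, -1, -3): (-38, 48, 6).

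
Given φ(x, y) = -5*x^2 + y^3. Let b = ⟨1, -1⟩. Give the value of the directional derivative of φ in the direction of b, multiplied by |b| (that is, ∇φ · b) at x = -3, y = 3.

∂φ/∂x = -10*x
∂φ/∂y = 3*y^2
∇φ at (-3, 3) = (30, 27)
∇φ · b = (30)(1) + (27)(-1) = 3

3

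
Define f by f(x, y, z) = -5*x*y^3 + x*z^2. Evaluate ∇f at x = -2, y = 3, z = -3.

∂f/∂x = -5*y^3 + z^2
∂f/∂y = -15*x*y^2
∂f/∂z = 2*x*z
∇f = (-5*y^3 + z^2, -15*x*y^2, 2*x*z)
At (-2, 3, -3): (-126, 270, 12).

(-126, 270, 12)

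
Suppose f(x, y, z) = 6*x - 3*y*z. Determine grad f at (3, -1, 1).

(6, -3, 3)

∂f/∂x = 6
∂f/∂y = -3*z
∂f/∂z = -3*y
∇f = (6, -3*z, -3*y)
At (3, -1, 1): (6, -3, 3).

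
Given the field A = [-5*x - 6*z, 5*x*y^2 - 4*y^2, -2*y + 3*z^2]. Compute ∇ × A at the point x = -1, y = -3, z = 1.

(-2, -6, 45)

(∇×A)₁ = ∂A₃/∂y − ∂A₂/∂z = -2
(∇×A)₂ = ∂A₁/∂z − ∂A₃/∂x = -6
(∇×A)₃ = ∂A₂/∂x − ∂A₁/∂y = 5*y^2
∇×A = (-2, -6, 5*y^2)
At (-1, -3, 1): (-2, -6, 45).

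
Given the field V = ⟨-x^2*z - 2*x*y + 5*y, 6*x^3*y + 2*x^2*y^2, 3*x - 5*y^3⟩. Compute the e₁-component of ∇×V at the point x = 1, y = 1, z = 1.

(∇×V)_1 = ∂V₃/∂y − ∂V₂/∂z
= -15*y^2 − (0)
= -15*y^2
At (1, 1, 1): -15.

-15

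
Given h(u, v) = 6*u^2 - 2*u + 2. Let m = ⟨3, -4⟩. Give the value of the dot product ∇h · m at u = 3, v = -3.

∂h/∂u = 12*u - 2
∂h/∂v = 0
∇h at (3, -3) = (34, 0)
∇h · m = (34)(3) + (0)(-4) = 102

102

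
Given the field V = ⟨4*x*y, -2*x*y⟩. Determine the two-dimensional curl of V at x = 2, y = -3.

∂V₂/∂x = -2*y
∂V₁/∂y = 4*x
Scalar curl = -4*x - 2*y
At (2, -3): -2.

-2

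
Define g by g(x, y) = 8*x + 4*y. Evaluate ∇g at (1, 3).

(8, 4)

∂g/∂x = 8
∂g/∂y = 4
∇g = (8, 4)
At (1, 3): (8, 4).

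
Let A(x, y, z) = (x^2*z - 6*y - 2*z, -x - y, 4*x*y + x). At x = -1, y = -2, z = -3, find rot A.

(-4, 6, 5)

(∇×A)₁ = ∂A₃/∂y − ∂A₂/∂z = 4*x
(∇×A)₂ = ∂A₁/∂z − ∂A₃/∂x = x^2 - 4*y - 3
(∇×A)₃ = ∂A₂/∂x − ∂A₁/∂y = 5
∇×A = (4*x, x^2 - 4*y - 3, 5)
At (-1, -2, -3): (-4, 6, 5).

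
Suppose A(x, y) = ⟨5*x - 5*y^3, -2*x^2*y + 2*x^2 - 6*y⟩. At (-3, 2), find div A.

-19

∂A₁/∂x = 5
∂A₂/∂y = -2*x^2 - 6
∇·A = -2*x^2 - 1
At (-3, 2): -19.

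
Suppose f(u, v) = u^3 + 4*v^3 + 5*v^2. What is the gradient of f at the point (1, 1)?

(3, 22)

∂f/∂u = 3*u^2
∂f/∂v = 12*v^2 + 10*v
∇f = (3*u^2, 12*v^2 + 10*v)
At (1, 1): (3, 22).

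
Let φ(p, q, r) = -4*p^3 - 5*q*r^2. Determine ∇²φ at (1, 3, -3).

-54

∂²φ/∂p² = -24*p
∂²φ/∂q² = 0
∂²φ/∂r² = -10*q
∇²φ = -24*p - 10*q
At (1, 3, -3): -54.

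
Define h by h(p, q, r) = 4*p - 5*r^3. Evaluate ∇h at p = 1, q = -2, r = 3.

∂h/∂p = 4
∂h/∂q = 0
∂h/∂r = -15*r^2
∇h = (4, 0, -15*r^2)
At (1, -2, 3): (4, 0, -135).

(4, 0, -135)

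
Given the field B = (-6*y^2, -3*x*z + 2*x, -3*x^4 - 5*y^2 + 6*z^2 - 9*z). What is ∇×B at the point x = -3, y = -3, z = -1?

(∇×B)₁ = ∂B₃/∂y − ∂B₂/∂z = 3*x - 10*y
(∇×B)₂ = ∂B₁/∂z − ∂B₃/∂x = 12*x^3
(∇×B)₃ = ∂B₂/∂x − ∂B₁/∂y = 12*y - 3*z + 2
∇×B = (3*x - 10*y, 12*x^3, 12*y - 3*z + 2)
At (-3, -3, -1): (21, -324, -31).

(21, -324, -31)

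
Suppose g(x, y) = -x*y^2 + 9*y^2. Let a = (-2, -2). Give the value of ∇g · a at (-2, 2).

∂g/∂x = -y^2
∂g/∂y = -2*x*y + 18*y
∇g at (-2, 2) = (-4, 44)
∇g · a = (-4)(-2) + (44)(-2) = -80

-80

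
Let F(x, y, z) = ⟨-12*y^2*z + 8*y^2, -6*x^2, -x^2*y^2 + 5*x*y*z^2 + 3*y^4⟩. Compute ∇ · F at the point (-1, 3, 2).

∂F₁/∂x = 0
∂F₂/∂y = 0
∂F₃/∂z = 10*x*y*z
∇·F = 10*x*y*z
At (-1, 3, 2): -60.

-60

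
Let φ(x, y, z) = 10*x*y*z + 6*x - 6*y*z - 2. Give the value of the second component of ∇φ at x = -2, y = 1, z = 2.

(∇φ)_2 = ∂φ/∂y = 10*x*z - 6*z
At (-2, 1, 2): -52.

-52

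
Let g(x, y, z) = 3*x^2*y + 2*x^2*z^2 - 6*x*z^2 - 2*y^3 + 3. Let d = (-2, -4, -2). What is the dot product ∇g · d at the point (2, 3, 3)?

108

∂g/∂x = 6*x*y + 4*x*z^2 - 6*z^2
∂g/∂y = 3*x^2 - 6*y^2
∂g/∂z = 4*x^2*z - 12*x*z
∇g at (2, 3, 3) = (54, -42, -24)
∇g · d = (54)(-2) + (-42)(-4) + (-24)(-2) = 108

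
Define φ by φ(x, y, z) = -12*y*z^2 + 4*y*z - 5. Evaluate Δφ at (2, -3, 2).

∂²φ/∂x² = 0
∂²φ/∂y² = 0
∂²φ/∂z² = -24*y
∇²φ = -24*y
At (2, -3, 2): 72.

72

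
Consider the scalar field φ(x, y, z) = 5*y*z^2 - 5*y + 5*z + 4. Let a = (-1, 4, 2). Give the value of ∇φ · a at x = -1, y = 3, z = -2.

∂φ/∂x = 0
∂φ/∂y = 5*z^2 - 5
∂φ/∂z = 10*y*z + 5
∇φ at (-1, 3, -2) = (0, 15, -55)
∇φ · a = (0)(-1) + (15)(4) + (-55)(2) = -50

-50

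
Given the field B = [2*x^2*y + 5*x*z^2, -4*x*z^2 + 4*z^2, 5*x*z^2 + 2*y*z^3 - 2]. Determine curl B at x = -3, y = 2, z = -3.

(42, 45, -54)

(∇×B)₁ = ∂B₃/∂y − ∂B₂/∂z = 8*x*z + 2*z^3 - 8*z
(∇×B)₂ = ∂B₁/∂z − ∂B₃/∂x = 10*x*z - 5*z^2
(∇×B)₃ = ∂B₂/∂x − ∂B₁/∂y = -2*x^2 - 4*z^2
∇×B = (8*x*z + 2*z^3 - 8*z, 10*x*z - 5*z^2, -2*x^2 - 4*z^2)
At (-3, 2, -3): (42, 45, -54).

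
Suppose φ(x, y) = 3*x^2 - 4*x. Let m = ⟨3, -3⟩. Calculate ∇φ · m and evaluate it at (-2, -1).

∂φ/∂x = 6*x - 4
∂φ/∂y = 0
∇φ at (-2, -1) = (-16, 0)
∇φ · m = (-16)(3) + (0)(-3) = -48

-48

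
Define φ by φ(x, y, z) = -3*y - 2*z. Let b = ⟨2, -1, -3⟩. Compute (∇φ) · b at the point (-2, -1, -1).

∂φ/∂x = 0
∂φ/∂y = -3
∂φ/∂z = -2
∇φ at (-2, -1, -1) = (0, -3, -2)
∇φ · b = (0)(2) + (-3)(-1) + (-2)(-3) = 9

9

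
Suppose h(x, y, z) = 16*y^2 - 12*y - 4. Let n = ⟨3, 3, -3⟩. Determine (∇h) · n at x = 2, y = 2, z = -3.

∂h/∂x = 0
∂h/∂y = 32*y - 12
∂h/∂z = 0
∇h at (2, 2, -3) = (0, 52, 0)
∇h · n = (0)(3) + (52)(3) + (0)(-3) = 156

156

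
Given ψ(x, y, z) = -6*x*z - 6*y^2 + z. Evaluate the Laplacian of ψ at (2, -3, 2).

-12

∂²ψ/∂x² = 0
∂²ψ/∂y² = -12
∂²ψ/∂z² = 0
∇²ψ = -12
At (2, -3, 2): -12.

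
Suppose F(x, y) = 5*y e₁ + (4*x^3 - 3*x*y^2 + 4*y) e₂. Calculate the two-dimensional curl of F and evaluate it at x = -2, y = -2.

∂F₂/∂x = 12*x^2 - 3*y^2
∂F₁/∂y = 5
Scalar curl = 12*x^2 - 3*y^2 - 5
At (-2, -2): 31.

31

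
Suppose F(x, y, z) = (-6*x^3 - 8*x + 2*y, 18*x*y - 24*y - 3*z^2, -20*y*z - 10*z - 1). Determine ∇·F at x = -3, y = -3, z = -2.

∂F₁/∂x = -18*x^2 - 8
∂F₂/∂y = 18*x - 24
∂F₃/∂z = -20*y - 10
∇·F = -18*x^2 + 18*x - 20*y - 42
At (-3, -3, -2): -198.

-198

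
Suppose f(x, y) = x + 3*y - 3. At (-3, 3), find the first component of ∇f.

(∇f)_1 = ∂f/∂x = 1
At (-3, 3): 1.

1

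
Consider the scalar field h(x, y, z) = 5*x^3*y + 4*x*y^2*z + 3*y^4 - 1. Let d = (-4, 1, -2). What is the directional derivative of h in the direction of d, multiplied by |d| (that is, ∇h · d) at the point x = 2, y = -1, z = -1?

∂h/∂x = 15*x^2*y + 4*y^2*z
∂h/∂y = 5*x^3 + 8*x*y*z + 12*y^3
∂h/∂z = 4*x*y^2
∇h at (2, -1, -1) = (-64, 44, 8)
∇h · d = (-64)(-4) + (44)(1) + (8)(-2) = 284

284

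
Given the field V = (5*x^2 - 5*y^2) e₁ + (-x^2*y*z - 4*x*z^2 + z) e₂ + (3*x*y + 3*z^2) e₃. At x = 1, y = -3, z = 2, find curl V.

(15, 9, -34)

(∇×V)₁ = ∂V₃/∂y − ∂V₂/∂z = x^2*y + 8*x*z + 3*x - 1
(∇×V)₂ = ∂V₁/∂z − ∂V₃/∂x = -3*y
(∇×V)₃ = ∂V₂/∂x − ∂V₁/∂y = -2*x*y*z + 10*y - 4*z^2
∇×V = (x^2*y + 8*x*z + 3*x - 1, -3*y, -2*x*y*z + 10*y - 4*z^2)
At (1, -3, 2): (15, 9, -34).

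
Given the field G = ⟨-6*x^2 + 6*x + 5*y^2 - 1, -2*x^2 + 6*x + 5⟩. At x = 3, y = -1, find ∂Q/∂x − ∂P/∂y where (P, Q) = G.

∂G₂/∂x = -4*x + 6
∂G₁/∂y = 10*y
Scalar curl = -4*x - 10*y + 6
At (3, -1): 4.

4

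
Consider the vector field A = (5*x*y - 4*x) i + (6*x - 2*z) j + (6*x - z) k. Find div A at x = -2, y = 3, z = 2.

∂A₁/∂x = 5*y - 4
∂A₂/∂y = 0
∂A₃/∂z = -1
∇·A = 5*y - 5
At (-2, 3, 2): 10.

10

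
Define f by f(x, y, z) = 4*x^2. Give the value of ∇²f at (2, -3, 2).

8

∂²f/∂x² = 8
∂²f/∂y² = 0
∂²f/∂z² = 0
∇²f = 8
At (2, -3, 2): 8.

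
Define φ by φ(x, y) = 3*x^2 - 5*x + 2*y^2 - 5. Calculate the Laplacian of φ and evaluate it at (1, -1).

10

∂²φ/∂x² = 6
∂²φ/∂y² = 4
∇²φ = 10
At (1, -1): 10.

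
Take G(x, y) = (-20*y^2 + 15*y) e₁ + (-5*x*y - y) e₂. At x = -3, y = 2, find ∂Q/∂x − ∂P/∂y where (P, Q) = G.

55

∂G₂/∂x = -5*y
∂G₁/∂y = -40*y + 15
Scalar curl = 35*y - 15
At (-3, 2): 55.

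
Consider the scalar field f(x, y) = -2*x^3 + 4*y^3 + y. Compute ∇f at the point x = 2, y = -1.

∂f/∂x = -6*x^2
∂f/∂y = 12*y^2 + 1
∇f = (-6*x^2, 12*y^2 + 1)
At (2, -1): (-24, 13).

(-24, 13)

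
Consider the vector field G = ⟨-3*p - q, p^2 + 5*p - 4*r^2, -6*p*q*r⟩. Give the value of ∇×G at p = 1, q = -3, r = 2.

(4, -36, 8)

(∇×G)₁ = ∂G₃/∂q − ∂G₂/∂r = -6*p*r + 8*r
(∇×G)₂ = ∂G₁/∂r − ∂G₃/∂p = 6*q*r
(∇×G)₃ = ∂G₂/∂p − ∂G₁/∂q = 2*p + 6
∇×G = (-6*p*r + 8*r, 6*q*r, 2*p + 6)
At (1, -3, 2): (4, -36, 8).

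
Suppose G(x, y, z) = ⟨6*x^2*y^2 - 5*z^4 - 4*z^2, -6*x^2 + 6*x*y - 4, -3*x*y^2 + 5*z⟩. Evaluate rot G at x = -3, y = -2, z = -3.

(-36, 576, 240)

(∇×G)₁ = ∂G₃/∂y − ∂G₂/∂z = -6*x*y
(∇×G)₂ = ∂G₁/∂z − ∂G₃/∂x = 3*y^2 - 20*z^3 - 8*z
(∇×G)₃ = ∂G₂/∂x − ∂G₁/∂y = -12*x^2*y - 12*x + 6*y
∇×G = (-6*x*y, 3*y^2 - 20*z^3 - 8*z, -12*x^2*y - 12*x + 6*y)
At (-3, -2, -3): (-36, 576, 240).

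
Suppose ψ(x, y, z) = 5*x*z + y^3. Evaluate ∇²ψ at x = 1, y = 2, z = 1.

12

∂²ψ/∂x² = 0
∂²ψ/∂y² = 6*y
∂²ψ/∂z² = 0
∇²ψ = 6*y
At (1, 2, 1): 12.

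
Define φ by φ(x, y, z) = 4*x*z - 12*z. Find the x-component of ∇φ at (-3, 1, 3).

12

(∇φ)_1 = ∂φ/∂x = 4*z
At (-3, 1, 3): 12.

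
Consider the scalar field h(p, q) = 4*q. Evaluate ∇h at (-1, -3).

∂h/∂p = 0
∂h/∂q = 4
∇h = (0, 4)
At (-1, -3): (0, 4).

(0, 4)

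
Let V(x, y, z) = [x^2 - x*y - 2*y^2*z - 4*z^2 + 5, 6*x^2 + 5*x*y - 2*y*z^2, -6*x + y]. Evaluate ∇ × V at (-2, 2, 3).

(25, -26, 8)

(∇×V)₁ = ∂V₃/∂y − ∂V₂/∂z = 4*y*z + 1
(∇×V)₂ = ∂V₁/∂z − ∂V₃/∂x = -2*y^2 - 8*z + 6
(∇×V)₃ = ∂V₂/∂x − ∂V₁/∂y = 13*x + 4*y*z + 5*y
∇×V = (4*y*z + 1, -2*y^2 - 8*z + 6, 13*x + 4*y*z + 5*y)
At (-2, 2, 3): (25, -26, 8).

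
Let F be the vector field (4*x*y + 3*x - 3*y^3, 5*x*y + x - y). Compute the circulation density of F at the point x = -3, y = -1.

∂F₂/∂x = 5*y + 1
∂F₁/∂y = 4*x - 9*y^2
Scalar curl = -4*x + 9*y^2 + 5*y + 1
At (-3, -1): 17.

17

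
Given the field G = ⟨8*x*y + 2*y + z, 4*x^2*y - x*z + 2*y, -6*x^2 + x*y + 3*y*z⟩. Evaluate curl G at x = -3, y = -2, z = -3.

(∇×G)₁ = ∂G₃/∂y − ∂G₂/∂z = 2*x + 3*z
(∇×G)₂ = ∂G₁/∂z − ∂G₃/∂x = 12*x - y + 1
(∇×G)₃ = ∂G₂/∂x − ∂G₁/∂y = 8*x*y - 8*x - z - 2
∇×G = (2*x + 3*z, 12*x - y + 1, 8*x*y - 8*x - z - 2)
At (-3, -2, -3): (-15, -33, 73).

(-15, -33, 73)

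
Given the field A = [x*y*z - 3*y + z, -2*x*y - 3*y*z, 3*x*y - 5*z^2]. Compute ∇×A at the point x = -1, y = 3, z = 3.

(∇×A)₁ = ∂A₃/∂y − ∂A₂/∂z = 3*x + 3*y
(∇×A)₂ = ∂A₁/∂z − ∂A₃/∂x = x*y - 3*y + 1
(∇×A)₃ = ∂A₂/∂x − ∂A₁/∂y = -x*z - 2*y + 3
∇×A = (3*x + 3*y, x*y - 3*y + 1, -x*z - 2*y + 3)
At (-1, 3, 3): (6, -11, 0).

(6, -11, 0)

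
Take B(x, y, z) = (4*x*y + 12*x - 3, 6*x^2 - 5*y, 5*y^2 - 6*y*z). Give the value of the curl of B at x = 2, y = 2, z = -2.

(32, 0, 16)

(∇×B)₁ = ∂B₃/∂y − ∂B₂/∂z = 10*y - 6*z
(∇×B)₂ = ∂B₁/∂z − ∂B₃/∂x = 0
(∇×B)₃ = ∂B₂/∂x − ∂B₁/∂y = 8*x
∇×B = (10*y - 6*z, 0, 8*x)
At (2, 2, -2): (32, 0, 16).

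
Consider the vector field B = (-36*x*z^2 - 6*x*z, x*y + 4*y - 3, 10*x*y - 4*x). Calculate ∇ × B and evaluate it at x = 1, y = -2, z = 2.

(∇×B)₁ = ∂B₃/∂y − ∂B₂/∂z = 10*x
(∇×B)₂ = ∂B₁/∂z − ∂B₃/∂x = -72*x*z - 6*x - 10*y + 4
(∇×B)₃ = ∂B₂/∂x − ∂B₁/∂y = y
∇×B = (10*x, -72*x*z - 6*x - 10*y + 4, y)
At (1, -2, 2): (10, -126, -2).

(10, -126, -2)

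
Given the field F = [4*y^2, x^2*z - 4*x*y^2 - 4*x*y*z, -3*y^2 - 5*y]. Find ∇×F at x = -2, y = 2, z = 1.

(-37, 0, -44)

(∇×F)₁ = ∂F₃/∂y − ∂F₂/∂z = -x^2 + 4*x*y - 6*y - 5
(∇×F)₂ = ∂F₁/∂z − ∂F₃/∂x = 0
(∇×F)₃ = ∂F₂/∂x − ∂F₁/∂y = 2*x*z - 4*y^2 - 4*y*z - 8*y
∇×F = (-x^2 + 4*x*y - 6*y - 5, 0, 2*x*z - 4*y^2 - 4*y*z - 8*y)
At (-2, 2, 1): (-37, 0, -44).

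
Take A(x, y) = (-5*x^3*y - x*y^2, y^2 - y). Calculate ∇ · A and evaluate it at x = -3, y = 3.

∂A₁/∂x = -15*x^2*y - y^2
∂A₂/∂y = 2*y - 1
∇·A = -15*x^2*y - y^2 + 2*y - 1
At (-3, 3): -409.

-409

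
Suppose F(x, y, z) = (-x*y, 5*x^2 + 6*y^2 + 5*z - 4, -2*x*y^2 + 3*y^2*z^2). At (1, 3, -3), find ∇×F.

(∇×F)₁ = ∂F₃/∂y − ∂F₂/∂z = -4*x*y + 6*y*z^2 - 5
(∇×F)₂ = ∂F₁/∂z − ∂F₃/∂x = 2*y^2
(∇×F)₃ = ∂F₂/∂x − ∂F₁/∂y = 11*x
∇×F = (-4*x*y + 6*y*z^2 - 5, 2*y^2, 11*x)
At (1, 3, -3): (145, 18, 11).

(145, 18, 11)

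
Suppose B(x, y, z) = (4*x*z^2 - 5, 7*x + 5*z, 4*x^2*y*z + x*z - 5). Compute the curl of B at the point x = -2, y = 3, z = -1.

(-21, -31, 7)

(∇×B)₁ = ∂B₃/∂y − ∂B₂/∂z = 4*x^2*z - 5
(∇×B)₂ = ∂B₁/∂z − ∂B₃/∂x = -8*x*y*z + 8*x*z - z
(∇×B)₃ = ∂B₂/∂x − ∂B₁/∂y = 7
∇×B = (4*x^2*z - 5, -8*x*y*z + 8*x*z - z, 7)
At (-2, 3, -1): (-21, -31, 7).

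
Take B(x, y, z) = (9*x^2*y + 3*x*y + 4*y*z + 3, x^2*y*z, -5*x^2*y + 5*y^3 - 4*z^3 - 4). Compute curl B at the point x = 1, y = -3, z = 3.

(∇×B)₁ = ∂B₃/∂y − ∂B₂/∂z = -x^2*y - 5*x^2 + 15*y^2
(∇×B)₂ = ∂B₁/∂z − ∂B₃/∂x = 10*x*y + 4*y
(∇×B)₃ = ∂B₂/∂x − ∂B₁/∂y = -9*x^2 + 2*x*y*z - 3*x - 4*z
∇×B = (-x^2*y - 5*x^2 + 15*y^2, 10*x*y + 4*y, -9*x^2 + 2*x*y*z - 3*x - 4*z)
At (1, -3, 3): (133, -42, -42).

(133, -42, -42)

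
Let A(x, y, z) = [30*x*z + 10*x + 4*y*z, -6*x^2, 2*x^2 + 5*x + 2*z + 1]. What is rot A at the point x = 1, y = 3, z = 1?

(∇×A)₁ = ∂A₃/∂y − ∂A₂/∂z = 0
(∇×A)₂ = ∂A₁/∂z − ∂A₃/∂x = 26*x + 4*y - 5
(∇×A)₃ = ∂A₂/∂x − ∂A₁/∂y = -12*x - 4*z
∇×A = (0, 26*x + 4*y - 5, -12*x - 4*z)
At (1, 3, 1): (0, 33, -16).

(0, 33, -16)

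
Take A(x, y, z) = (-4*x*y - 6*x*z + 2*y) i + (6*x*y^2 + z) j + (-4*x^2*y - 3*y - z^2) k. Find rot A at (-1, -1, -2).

(∇×A)₁ = ∂A₃/∂y − ∂A₂/∂z = -4*x^2 - 4
(∇×A)₂ = ∂A₁/∂z − ∂A₃/∂x = 8*x*y - 6*x
(∇×A)₃ = ∂A₂/∂x − ∂A₁/∂y = 4*x + 6*y^2 - 2
∇×A = (-4*x^2 - 4, 8*x*y - 6*x, 4*x + 6*y^2 - 2)
At (-1, -1, -2): (-8, 14, 0).

(-8, 14, 0)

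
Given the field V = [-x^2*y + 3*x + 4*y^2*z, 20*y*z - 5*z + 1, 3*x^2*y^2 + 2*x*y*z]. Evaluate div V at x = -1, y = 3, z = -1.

∂V₁/∂x = -2*x*y + 3
∂V₂/∂y = 20*z
∂V₃/∂z = 2*x*y
∇·V = 20*z + 3
At (-1, 3, -1): -17.

-17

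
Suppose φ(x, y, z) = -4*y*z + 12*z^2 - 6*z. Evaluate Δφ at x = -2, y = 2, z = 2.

24

∂²φ/∂x² = 0
∂²φ/∂y² = 0
∂²φ/∂z² = 24
∇²φ = 24
At (-2, 2, 2): 24.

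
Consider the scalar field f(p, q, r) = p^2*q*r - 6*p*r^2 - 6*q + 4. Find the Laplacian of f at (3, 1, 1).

-34

∂²f/∂p² = 2*q*r
∂²f/∂q² = 0
∂²f/∂r² = -12*p
∇²f = -12*p + 2*q*r
At (3, 1, 1): -34.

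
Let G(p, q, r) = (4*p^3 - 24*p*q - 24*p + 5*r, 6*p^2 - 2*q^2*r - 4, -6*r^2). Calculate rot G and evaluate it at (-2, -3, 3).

(18, 5, -72)

(∇×G)₁ = ∂G₃/∂q − ∂G₂/∂r = 2*q^2
(∇×G)₂ = ∂G₁/∂r − ∂G₃/∂p = 5
(∇×G)₃ = ∂G₂/∂p − ∂G₁/∂q = 36*p
∇×G = (2*q^2, 5, 36*p)
At (-2, -3, 3): (18, 5, -72).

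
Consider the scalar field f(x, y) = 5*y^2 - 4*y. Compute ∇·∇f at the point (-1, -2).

10

∂²f/∂x² = 0
∂²f/∂y² = 10
∇²f = 10
At (-1, -2): 10.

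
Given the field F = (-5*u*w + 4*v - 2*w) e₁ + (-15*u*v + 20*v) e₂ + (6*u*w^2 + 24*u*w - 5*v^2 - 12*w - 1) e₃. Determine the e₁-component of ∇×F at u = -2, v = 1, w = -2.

-10

(∇×F)_1 = ∂F₃/∂v − ∂F₂/∂w
= -10*v − (0)
= -10*v
At (-2, 1, -2): -10.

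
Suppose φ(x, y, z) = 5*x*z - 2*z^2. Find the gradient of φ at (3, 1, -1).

(-5, 0, 19)

∂φ/∂x = 5*z
∂φ/∂y = 0
∂φ/∂z = 5*x - 4*z
∇φ = (5*z, 0, 5*x - 4*z)
At (3, 1, -1): (-5, 0, 19).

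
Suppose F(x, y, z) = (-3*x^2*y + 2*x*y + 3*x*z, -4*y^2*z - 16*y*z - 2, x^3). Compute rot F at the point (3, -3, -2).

(∇×F)₁ = ∂F₃/∂y − ∂F₂/∂z = 4*y^2 + 16*y
(∇×F)₂ = ∂F₁/∂z − ∂F₃/∂x = -3*x^2 + 3*x
(∇×F)₃ = ∂F₂/∂x − ∂F₁/∂y = 3*x^2 - 2*x
∇×F = (4*y^2 + 16*y, -3*x^2 + 3*x, 3*x^2 - 2*x)
At (3, -3, -2): (-12, -18, 21).

(-12, -18, 21)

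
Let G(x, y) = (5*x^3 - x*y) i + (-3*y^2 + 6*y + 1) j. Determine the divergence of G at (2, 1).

59

∂G₁/∂x = 15*x^2 - y
∂G₂/∂y = -6*y + 6
∇·G = 15*x^2 - 7*y + 6
At (2, 1): 59.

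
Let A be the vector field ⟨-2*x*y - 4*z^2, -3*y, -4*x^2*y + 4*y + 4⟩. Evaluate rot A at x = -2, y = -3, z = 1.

(-12, 40, -4)

(∇×A)₁ = ∂A₃/∂y − ∂A₂/∂z = -4*x^2 + 4
(∇×A)₂ = ∂A₁/∂z − ∂A₃/∂x = 8*x*y - 8*z
(∇×A)₃ = ∂A₂/∂x − ∂A₁/∂y = 2*x
∇×A = (-4*x^2 + 4, 8*x*y - 8*z, 2*x)
At (-2, -3, 1): (-12, 40, -4).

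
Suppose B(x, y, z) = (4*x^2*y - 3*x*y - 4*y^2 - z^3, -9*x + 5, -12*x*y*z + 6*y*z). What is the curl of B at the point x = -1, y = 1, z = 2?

(∇×B)₁ = ∂B₃/∂y − ∂B₂/∂z = -12*x*z + 6*z
(∇×B)₂ = ∂B₁/∂z − ∂B₃/∂x = 12*y*z - 3*z^2
(∇×B)₃ = ∂B₂/∂x − ∂B₁/∂y = -4*x^2 + 3*x + 8*y - 9
∇×B = (-12*x*z + 6*z, 12*y*z - 3*z^2, -4*x^2 + 3*x + 8*y - 9)
At (-1, 1, 2): (36, 12, -8).

(36, 12, -8)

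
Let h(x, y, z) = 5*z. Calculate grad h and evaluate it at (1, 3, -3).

(0, 0, 5)

∂h/∂x = 0
∂h/∂y = 0
∂h/∂z = 5
∇h = (0, 0, 5)
At (1, 3, -3): (0, 0, 5).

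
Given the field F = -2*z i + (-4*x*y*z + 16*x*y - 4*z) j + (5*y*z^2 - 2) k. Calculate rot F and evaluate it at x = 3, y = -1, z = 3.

(∇×F)₁ = ∂F₃/∂y − ∂F₂/∂z = 4*x*y + 5*z^2 + 4
(∇×F)₂ = ∂F₁/∂z − ∂F₃/∂x = -2
(∇×F)₃ = ∂F₂/∂x − ∂F₁/∂y = -4*y*z + 16*y
∇×F = (4*x*y + 5*z^2 + 4, -2, -4*y*z + 16*y)
At (3, -1, 3): (37, -2, -4).

(37, -2, -4)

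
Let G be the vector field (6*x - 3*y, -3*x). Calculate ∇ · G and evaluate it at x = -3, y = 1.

∂G₁/∂x = 6
∂G₂/∂y = 0
∇·G = 6
At (-3, 1): 6.

6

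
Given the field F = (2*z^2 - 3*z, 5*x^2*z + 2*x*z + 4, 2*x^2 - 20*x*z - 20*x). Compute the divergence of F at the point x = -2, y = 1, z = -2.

40

∂F₁/∂x = 0
∂F₂/∂y = 0
∂F₃/∂z = -20*x
∇·F = -20*x
At (-2, 1, -2): 40.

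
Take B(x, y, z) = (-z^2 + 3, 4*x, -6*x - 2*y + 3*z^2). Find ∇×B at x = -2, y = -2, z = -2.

(∇×B)₁ = ∂B₃/∂y − ∂B₂/∂z = -2
(∇×B)₂ = ∂B₁/∂z − ∂B₃/∂x = -2*z + 6
(∇×B)₃ = ∂B₂/∂x − ∂B₁/∂y = 4
∇×B = (-2, -2*z + 6, 4)
At (-2, -2, -2): (-2, 10, 4).

(-2, 10, 4)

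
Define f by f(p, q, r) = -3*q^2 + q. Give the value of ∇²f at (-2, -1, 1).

∂²f/∂p² = 0
∂²f/∂q² = -6
∂²f/∂r² = 0
∇²f = -6
At (-2, -1, 1): -6.

-6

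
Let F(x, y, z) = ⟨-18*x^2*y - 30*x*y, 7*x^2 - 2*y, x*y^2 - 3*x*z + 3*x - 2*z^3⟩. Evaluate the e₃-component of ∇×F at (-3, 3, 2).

30

(∇×F)_3 = ∂F₂/∂x − ∂F₁/∂y
= 14*x − (-18*x^2 - 30*x)
= 18*x^2 + 44*x
At (-3, 3, 2): 30.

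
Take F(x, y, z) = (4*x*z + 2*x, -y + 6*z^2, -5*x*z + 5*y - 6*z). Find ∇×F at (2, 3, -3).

(41, -7, 0)

(∇×F)₁ = ∂F₃/∂y − ∂F₂/∂z = -12*z + 5
(∇×F)₂ = ∂F₁/∂z − ∂F₃/∂x = 4*x + 5*z
(∇×F)₃ = ∂F₂/∂x − ∂F₁/∂y = 0
∇×F = (-12*z + 5, 4*x + 5*z, 0)
At (2, 3, -3): (41, -7, 0).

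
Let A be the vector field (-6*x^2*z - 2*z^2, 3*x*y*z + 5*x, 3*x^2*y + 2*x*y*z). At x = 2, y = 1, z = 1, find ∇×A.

(∇×A)₁ = ∂A₃/∂y − ∂A₂/∂z = 3*x^2 - 3*x*y + 2*x*z
(∇×A)₂ = ∂A₁/∂z − ∂A₃/∂x = -6*x^2 - 6*x*y - 2*y*z - 4*z
(∇×A)₃ = ∂A₂/∂x − ∂A₁/∂y = 3*y*z + 5
∇×A = (3*x^2 - 3*x*y + 2*x*z, -6*x^2 - 6*x*y - 2*y*z - 4*z, 3*y*z + 5)
At (2, 1, 1): (10, -42, 8).

(10, -42, 8)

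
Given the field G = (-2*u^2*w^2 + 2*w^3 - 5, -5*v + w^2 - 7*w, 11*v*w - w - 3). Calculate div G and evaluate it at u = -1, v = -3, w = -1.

∂G₁/∂u = -4*u*w^2
∂G₂/∂v = -5
∂G₃/∂w = 11*v - 1
∇·G = -4*u*w^2 + 11*v - 6
At (-1, -3, -1): -35.

-35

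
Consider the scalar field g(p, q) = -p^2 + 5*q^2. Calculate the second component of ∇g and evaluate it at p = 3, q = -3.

-30

(∇g)_2 = ∂g/∂q = 10*q
At (3, -3): -30.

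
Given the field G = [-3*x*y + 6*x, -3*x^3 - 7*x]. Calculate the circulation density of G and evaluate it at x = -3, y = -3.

-97

∂G₂/∂x = -9*x^2 - 7
∂G₁/∂y = -3*x
Scalar curl = -9*x^2 + 3*x - 7
At (-3, -3): -97.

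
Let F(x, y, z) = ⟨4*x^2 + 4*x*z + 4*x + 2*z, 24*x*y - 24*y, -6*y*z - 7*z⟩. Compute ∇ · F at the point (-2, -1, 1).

-81

∂F₁/∂x = 8*x + 4*z + 4
∂F₂/∂y = 24*x - 24
∂F₃/∂z = -6*y - 7
∇·F = 32*x - 6*y + 4*z - 27
At (-2, -1, 1): -81.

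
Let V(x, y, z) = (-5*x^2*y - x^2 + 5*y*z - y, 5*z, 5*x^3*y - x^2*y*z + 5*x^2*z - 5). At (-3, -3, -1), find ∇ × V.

(∇×V)₁ = ∂V₃/∂y − ∂V₂/∂z = 5*x^3 - x^2*z - 5
(∇×V)₂ = ∂V₁/∂z − ∂V₃/∂x = -15*x^2*y + 2*x*y*z - 10*x*z + 5*y
(∇×V)₃ = ∂V₂/∂x − ∂V₁/∂y = 5*x^2 - 5*z + 1
∇×V = (5*x^3 - x^2*z - 5, -15*x^2*y + 2*x*y*z - 10*x*z + 5*y, 5*x^2 - 5*z + 1)
At (-3, -3, -1): (-131, 342, 51).

(-131, 342, 51)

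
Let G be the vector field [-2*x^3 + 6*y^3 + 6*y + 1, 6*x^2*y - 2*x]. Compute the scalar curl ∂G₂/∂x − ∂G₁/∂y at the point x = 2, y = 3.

-98

∂G₂/∂x = 12*x*y - 2
∂G₁/∂y = 18*y^2 + 6
Scalar curl = 12*x*y - 18*y^2 - 8
At (2, 3): -98.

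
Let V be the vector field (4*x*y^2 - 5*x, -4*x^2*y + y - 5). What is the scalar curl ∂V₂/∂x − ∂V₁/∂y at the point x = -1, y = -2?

-32

∂V₂/∂x = -8*x*y
∂V₁/∂y = 8*x*y
Scalar curl = -16*x*y
At (-1, -2): -32.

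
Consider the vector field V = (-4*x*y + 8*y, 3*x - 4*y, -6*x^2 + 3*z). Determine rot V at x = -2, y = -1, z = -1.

(0, -24, -13)

(∇×V)₁ = ∂V₃/∂y − ∂V₂/∂z = 0
(∇×V)₂ = ∂V₁/∂z − ∂V₃/∂x = 12*x
(∇×V)₃ = ∂V₂/∂x − ∂V₁/∂y = 4*x - 5
∇×V = (0, 12*x, 4*x - 5)
At (-2, -1, -1): (0, -24, -13).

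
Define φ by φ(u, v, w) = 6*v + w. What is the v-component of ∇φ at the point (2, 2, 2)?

6

(∇φ)_2 = ∂φ/∂v = 6
At (2, 2, 2): 6.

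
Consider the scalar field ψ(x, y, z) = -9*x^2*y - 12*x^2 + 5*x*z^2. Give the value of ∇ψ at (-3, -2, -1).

∂ψ/∂x = -18*x*y - 24*x + 5*z^2
∂ψ/∂y = -9*x^2
∂ψ/∂z = 10*x*z
∇ψ = (-18*x*y - 24*x + 5*z^2, -9*x^2, 10*x*z)
At (-3, -2, -1): (-31, -81, 30).

(-31, -81, 30)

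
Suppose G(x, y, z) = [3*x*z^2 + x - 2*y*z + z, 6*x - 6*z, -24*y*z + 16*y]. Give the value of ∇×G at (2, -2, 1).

(-2, 17, 8)

(∇×G)₁ = ∂G₃/∂y − ∂G₂/∂z = -24*z + 22
(∇×G)₂ = ∂G₁/∂z − ∂G₃/∂x = 6*x*z - 2*y + 1
(∇×G)₃ = ∂G₂/∂x − ∂G₁/∂y = 2*z + 6
∇×G = (-24*z + 22, 6*x*z - 2*y + 1, 2*z + 6)
At (2, -2, 1): (-2, 17, 8).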